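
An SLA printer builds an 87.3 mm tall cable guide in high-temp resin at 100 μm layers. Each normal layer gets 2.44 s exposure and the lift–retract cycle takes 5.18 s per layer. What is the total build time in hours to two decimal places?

Layer count = ceil(87.3 / 0.1) = 873.
Per-layer time = 2.44 + 5.18, so 7.62 s.
Build time: 873 × 7.62 s = 6652.26 s, i.e. 1.85 hours.

1.85 hours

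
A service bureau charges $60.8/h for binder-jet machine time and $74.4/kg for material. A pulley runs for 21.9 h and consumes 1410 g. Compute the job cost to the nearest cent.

Machine-time cost = 60.8 × 21.9 = $1331.52.
Material cost = 74.4 × 1410/1000, so $104.904.
Job cost: 1331.52 + 104.904 = 1436.424 ≈ $1436.42.

$1436.42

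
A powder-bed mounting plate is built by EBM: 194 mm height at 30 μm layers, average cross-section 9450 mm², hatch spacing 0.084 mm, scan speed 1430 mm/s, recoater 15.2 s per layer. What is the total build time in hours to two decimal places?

Layer count = ceil(194 / 0.03) = 6467.
Per-layer scan distance = 9450 / 0.084, so 112500 mm.
Beam time per layer: 112500 / 1430 → 78.6713 s.
Per-layer time: 78.6713 + 15.2 → 93.8713 s.
6467 layers × 93.8713 s/layer = 607065.6971 s, i.e. 168.63 hours.

168.63 hours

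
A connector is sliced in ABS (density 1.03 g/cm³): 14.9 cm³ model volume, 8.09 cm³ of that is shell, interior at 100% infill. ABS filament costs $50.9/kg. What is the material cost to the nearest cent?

$0.78

Volume inside the shell = 14.9 − 8.09 = 6.81 cm³.
Infill volume = 1.00 × 6.81 = 6.81 cm³.
Total extruded = 8.09 + 6.81 = 14.9 cm³.
Mass: 14.9 × 1.03 → 15.347 g.
At $50.9/kg: 15.347/1000 × 50.9 = $0.78.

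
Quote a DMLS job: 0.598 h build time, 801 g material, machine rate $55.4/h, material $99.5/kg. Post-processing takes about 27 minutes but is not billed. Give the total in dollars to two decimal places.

$112.83

Machine cost = 55.4 × 0.598, so $33.1292.
Feedstock cost: 99.5 × 801/1000 → $79.6995.
Total = 33.1292 + 79.6995 = 112.8287 ≈ $112.83.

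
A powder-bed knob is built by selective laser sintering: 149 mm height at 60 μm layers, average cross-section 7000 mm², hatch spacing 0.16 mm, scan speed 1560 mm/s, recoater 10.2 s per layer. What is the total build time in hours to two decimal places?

26.39 hours

Number of layers: 149 / 0.06 → 2484 (rounded up).
Hatch length per layer = 7000 / 0.16, so 43750 mm.
Scan time per layer = 43750 / 1560 = 28.0449 s.
Per-layer time = 28.0449 + 10.2 = 38.2449 s.
Build time = 2484 × 38.2449 = 95000.3316 s = 26.39 hours.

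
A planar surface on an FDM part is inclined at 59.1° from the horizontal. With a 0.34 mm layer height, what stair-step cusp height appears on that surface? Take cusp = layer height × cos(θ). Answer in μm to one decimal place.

Cusp = layer height × cos(59.1°) = 0.34 × 0.5135 = 0.17459 mm = 174.6 μm.

174.6 μm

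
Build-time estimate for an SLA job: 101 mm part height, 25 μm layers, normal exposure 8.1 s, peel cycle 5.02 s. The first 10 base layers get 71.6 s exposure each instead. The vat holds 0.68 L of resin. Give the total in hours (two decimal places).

Number of layers: 101 / 0.025 → 4040 (rounded up).
Base layers = 10 × (71.6 + 5.02) = 766.2 s.
Normal layers: 4030 × (8.1 + 5.02) → 52873.6 s.
Sum: 766.2 + 52873.6 = 53639.8 s → 14.90 hours.

14.90 hours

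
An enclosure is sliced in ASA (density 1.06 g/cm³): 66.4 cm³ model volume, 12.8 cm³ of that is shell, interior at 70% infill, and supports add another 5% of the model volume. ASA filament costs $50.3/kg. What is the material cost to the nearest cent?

$2.86

Volume inside the shell = 66.4 − 12.8, so 53.6 cm³.
Deposited infill: 0.70 × 53.6 → 37.52 cm³.
Support = 0.05 × 66.4, so 3.32 cm³.
Total extruded = 12.8 + 37.52 + 3.32, so 53.64 cm³.
Mass: 53.64 × 1.06 → 56.8584 g.
Cost = 56.8584 g / 1000 × $50.3/kg = $2.86.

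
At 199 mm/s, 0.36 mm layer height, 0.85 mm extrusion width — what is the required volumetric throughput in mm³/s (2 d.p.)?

Bead cross-section: 0.36 × 0.85 → 0.306 mm².
Q = v·A = 199 × 0.306 = 60.89 mm³/s.

60.89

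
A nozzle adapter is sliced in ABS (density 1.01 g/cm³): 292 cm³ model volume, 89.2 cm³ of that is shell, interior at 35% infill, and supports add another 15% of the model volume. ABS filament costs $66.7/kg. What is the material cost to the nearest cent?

Infill region: 292 − 89.2 → 202.8 cm³.
Deposited infill = 0.35 × 202.8, so 70.98 cm³.
Support: 0.15 × 292 → 43.8 cm³.
Total extruded = 89.2 + 70.98 + 43.8 = 203.98 cm³.
Mass = 203.98 × 1.01 = 206.0198 g.
At $66.7/kg: 206.0198/1000 × 66.7 = $13.74.

$13.74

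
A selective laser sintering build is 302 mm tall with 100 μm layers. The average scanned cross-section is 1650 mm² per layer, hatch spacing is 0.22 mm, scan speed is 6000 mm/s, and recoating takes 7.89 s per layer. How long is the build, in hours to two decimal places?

Layers = ⌈302/0.1⌉ = 3020.
Scan path per layer: 1650 / 0.22 → 7500 mm.
Laser time per layer = 7500 / 6000, so 1.25 s.
Per-layer time = 1.25 + 7.89 = 9.14 s.
Total: 3020 × 9.14 s = 27602.8 s → 7.67 hours.

7.67 hours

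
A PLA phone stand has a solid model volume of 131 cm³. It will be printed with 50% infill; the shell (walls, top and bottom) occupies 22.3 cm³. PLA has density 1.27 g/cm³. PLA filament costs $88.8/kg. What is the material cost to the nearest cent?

$8.64

Infill region = 131 − 22.3, so 108.7 cm³.
Deposited infill = 0.50 × 108.7, so 54.35 cm³.
Total extruded = 22.3 + 54.35 = 76.65 cm³.
Mass = 76.65 × 1.27, so 97.3455 g.
Cost = 97.3455 g / 1000 × $88.8/kg = $8.64.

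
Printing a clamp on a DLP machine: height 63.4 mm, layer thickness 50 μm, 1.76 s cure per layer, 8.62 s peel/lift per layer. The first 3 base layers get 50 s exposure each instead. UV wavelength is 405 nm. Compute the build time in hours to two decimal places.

Layers = ⌈63.4/0.05⌉ = 1268.
Bottom layers: 3 × (50 + 8.62) → 175.86 s.
Remaining layers: 1265 × (1.76 + 8.62) → 13130.7 s.
Sum: 175.86 + 13130.7 = 13306.56 s → 3.70 hours.

3.70 hours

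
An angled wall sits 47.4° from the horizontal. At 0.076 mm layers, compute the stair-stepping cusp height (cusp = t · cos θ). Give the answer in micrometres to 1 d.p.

cos(47.4°) = 0.6769, so cusp = 0.076 × 0.6769 = 0.051444 mm → 51.4 μm.

51.4 μm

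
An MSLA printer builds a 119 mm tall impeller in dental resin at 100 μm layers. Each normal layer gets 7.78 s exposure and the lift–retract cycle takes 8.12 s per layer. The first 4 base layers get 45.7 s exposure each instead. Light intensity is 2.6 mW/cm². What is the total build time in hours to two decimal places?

Layer count = ceil(119 / 0.1) = 1190.
Bottom layers = 4 × (45.7 + 8.12) = 215.28 s.
Normal layers = 1186 × (7.78 + 8.12) = 18857.4 s.
Sum: 215.28 + 18857.4 = 19072.68 s → 5.30 hours.

5.30 hours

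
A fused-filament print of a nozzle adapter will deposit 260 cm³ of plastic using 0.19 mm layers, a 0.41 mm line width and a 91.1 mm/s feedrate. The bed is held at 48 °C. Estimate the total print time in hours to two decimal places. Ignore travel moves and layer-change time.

Bead cross-section: 0.19 × 0.41 → 0.0779 mm².
Toolpath length = 260 cm³ / 0.0779 mm² = 260000 / 0.0779 = 3337612.3 mm.
Time extruding = 3337612.3 / 91.1, so 36636.8 s.
That's 36636.8 s → 10.18 hours.

10.18 hours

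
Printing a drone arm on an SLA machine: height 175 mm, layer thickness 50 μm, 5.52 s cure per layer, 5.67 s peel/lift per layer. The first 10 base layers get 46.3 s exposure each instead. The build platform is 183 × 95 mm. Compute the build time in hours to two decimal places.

10.99 hours

Layers = ⌈175/0.05⌉ = 3500.
Base layers = 10 × (46.3 + 5.67) = 519.7 s.
Regular layers = 3490 × (5.52 + 5.67) = 39053.1 s.
Total = 519.7 + 39053.1 = 39572.8 s = 10.99 hours.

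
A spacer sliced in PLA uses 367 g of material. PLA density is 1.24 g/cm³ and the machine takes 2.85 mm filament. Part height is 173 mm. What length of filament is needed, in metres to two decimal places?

Volume = 367 g / 1.24 g·cm⁻³ = 295.9677 cm³ = 295967.7 mm³.
A = π r² = π × 1.425² = 6.3794 mm².
Length = 295967.7 / 6.3794 = 46394.28 mm = 46.39 m.

46.39 m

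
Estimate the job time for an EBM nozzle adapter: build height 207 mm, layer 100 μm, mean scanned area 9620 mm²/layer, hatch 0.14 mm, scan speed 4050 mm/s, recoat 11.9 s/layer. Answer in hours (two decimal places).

Number of layers: 207 / 0.1 → 2070 (rounded up).
Hatch length per layer: 9620 / 0.14 → 68714.3 mm.
Scan time per layer: 68714.3 / 4050 → 16.9665 s.
Time per layer = 16.9665 + 11.9, so 28.8665 s.
Total: 2070 × 28.8665 s = 59753.655 s → 16.60 hours.

16.60 hours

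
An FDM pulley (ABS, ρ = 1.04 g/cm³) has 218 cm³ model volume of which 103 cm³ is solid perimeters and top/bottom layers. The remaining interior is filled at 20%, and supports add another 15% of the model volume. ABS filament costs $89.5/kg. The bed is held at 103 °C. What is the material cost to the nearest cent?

$14.77

Infill region = 218 − 103, so 115 cm³.
Infill deposited: 0.20 × 115 → 23 cm³.
Support: 0.15 × 218 → 32.7 cm³.
Deposited volume: 103 + 23 + 32.7 → 158.7 cm³.
Mass = 158.7 × 1.04, so 165.048 g.
At $89.5/kg: 165.048/1000 × 89.5 = $14.77.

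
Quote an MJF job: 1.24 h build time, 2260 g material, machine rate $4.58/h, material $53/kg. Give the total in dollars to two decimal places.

$125.46

Machine-time cost = 4.58 × 1.24 = $5.6792.
Material cost = 53 × 2260/1000, so $119.78.
Total = 5.6792 + 119.78 = 125.4592 ≈ $125.46.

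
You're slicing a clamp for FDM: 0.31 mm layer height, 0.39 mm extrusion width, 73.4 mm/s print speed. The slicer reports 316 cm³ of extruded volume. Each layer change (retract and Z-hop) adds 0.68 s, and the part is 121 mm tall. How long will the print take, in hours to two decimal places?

9.97 hours

Extrusion cross-section = 0.31 × 0.39, so 0.1209 mm².
Total extruded path = 316000/0.1209 = 2613730.4 mm.
Print-move time = 2613730.4 / 73.4, so 35609.4 s.
Layers = ⌈121/0.31⌉ = 391.
Non-print overhead = 391 × 0.68, so 265.88 s.
Altogether 35609.4 + 265.88 = 35875.28 s, i.e. 9.97 hours.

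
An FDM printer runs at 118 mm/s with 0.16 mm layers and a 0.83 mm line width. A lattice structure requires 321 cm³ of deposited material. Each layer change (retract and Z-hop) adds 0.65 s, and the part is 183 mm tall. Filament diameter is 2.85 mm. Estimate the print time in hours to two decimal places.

5.90 hours

Line area = 0.16 × 0.83, so 0.1328 mm².
Total extruded path = 321000/0.1328 = 2417168.7 mm.
Print-move time = 2417168.7 / 118 = 20484.5 s.
Layer count = ceil(183 / 0.16) = 1144.
Non-print overhead: 1144 × 0.65 → 743.6 s.
Total = 20484.5 + 743.6 = 21228.1 s = 5.90 hours.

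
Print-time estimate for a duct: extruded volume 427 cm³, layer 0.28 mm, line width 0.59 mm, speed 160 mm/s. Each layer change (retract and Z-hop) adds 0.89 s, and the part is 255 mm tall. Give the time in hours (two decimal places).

Extrusion cross-section = 0.28 × 0.59, so 0.1652 mm².
Toolpath length = 427 cm³ / 0.1652 mm² = 427000 / 0.1652 = 2584745.8 mm.
Print-move time: 2584745.8 / 160 → 16154.7 s.
Number of layers: 255 / 0.28 → 911 (rounded up).
Layer-change overhead = 911 × 0.89, so 810.79 s.
Total = 16154.7 + 810.79 = 16965.49 s = 4.71 hours.

4.71 hours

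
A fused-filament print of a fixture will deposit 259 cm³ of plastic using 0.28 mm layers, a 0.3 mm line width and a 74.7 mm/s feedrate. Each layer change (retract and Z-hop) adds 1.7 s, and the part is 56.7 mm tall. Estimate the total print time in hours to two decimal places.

Bead cross-section = 0.28 × 0.3, so 0.084 mm².
Total extruded path = 259000/0.084 = 3083333.3 mm.
Print-move time = 3083333.3 / 74.7 = 41276.2 s.
Layer count = ceil(56.7 / 0.28) = 203.
Layer-change overhead = 203 × 1.7, so 345.1 s.
Altogether 41276.2 + 345.1 = 41621.3 s, i.e. 11.56 hours.

11.56 hours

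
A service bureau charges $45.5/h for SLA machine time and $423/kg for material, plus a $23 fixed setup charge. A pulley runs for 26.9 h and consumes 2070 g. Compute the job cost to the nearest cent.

Machine-time cost: 45.5 × 26.9 → $1223.95.
Material charge = 423 × 2070/1000 = $875.61.
Adding setup: 1223.95 + 875.61 + 23 → $2122.56.

$2122.56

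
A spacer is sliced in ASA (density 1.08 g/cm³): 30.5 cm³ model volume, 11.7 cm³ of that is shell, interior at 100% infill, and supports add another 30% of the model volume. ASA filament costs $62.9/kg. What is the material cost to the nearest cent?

$2.69

Infill region: 30.5 − 11.7 → 18.8 cm³.
Infill deposited = 1.00 × 18.8 = 18.8 cm³.
Support = 0.30 × 30.5 = 9.15 cm³.
Total extruded: 11.7 + 18.8 + 9.15 → 39.65 cm³.
Mass = 39.65 × 1.08, so 42.822 g.
At $62.9/kg: 42.822/1000 × 62.9 = $2.69.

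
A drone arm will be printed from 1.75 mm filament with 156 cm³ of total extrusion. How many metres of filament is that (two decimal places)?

64.86 m

A = π r² = π × 0.875² = 2.4053 mm².
Length = 156 cm³ / 2.4053 mm² = 156000 / 2.4053 = 64856.77 mm = 64.86 m.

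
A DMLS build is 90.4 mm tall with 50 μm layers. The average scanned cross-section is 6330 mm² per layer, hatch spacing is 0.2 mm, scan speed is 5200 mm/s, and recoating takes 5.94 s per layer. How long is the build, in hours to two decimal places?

6.04 hours

Layer count = ceil(90.4 / 0.05) = 1808.
Scan path per layer: 6330 / 0.2 → 31650 mm.
Laser time per layer: 31650 / 5200 → 6.0865 s.
Per-layer time = 6.0865 + 5.94 = 12.0265 s.
Total: 1808 × 12.0265 s = 21743.912 s → 6.04 hours.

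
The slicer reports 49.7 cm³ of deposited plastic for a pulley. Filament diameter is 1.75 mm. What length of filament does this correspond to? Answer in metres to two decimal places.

A = π r² = π × 0.875² = 2.4053 mm².
Length = 49.7 cm³ / 2.4053 mm² = 49700 / 2.4053 = 20662.7 mm = 20.66 m.

20.66 m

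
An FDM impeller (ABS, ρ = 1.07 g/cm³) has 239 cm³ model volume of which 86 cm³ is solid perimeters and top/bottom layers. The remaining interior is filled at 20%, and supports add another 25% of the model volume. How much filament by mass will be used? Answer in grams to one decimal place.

Interior volume = 239 − 86, so 153 cm³.
Infill volume = 0.20 × 153, so 30.6 cm³.
Support: 0.25 × 239 → 59.75 cm³.
Total printed volume = 86 + 30.6 + 59.75 = 176.35 cm³.
Mass = 176.35 × 1.07, so 188.6945 g.

188.7 g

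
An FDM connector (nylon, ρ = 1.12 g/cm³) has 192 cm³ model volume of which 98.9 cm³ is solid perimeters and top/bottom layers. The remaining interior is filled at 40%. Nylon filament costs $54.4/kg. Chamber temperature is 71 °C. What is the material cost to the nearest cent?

$8.29

Volume inside the shell = 192 − 98.9 = 93.1 cm³.
Infill deposited = 0.40 × 93.1, so 37.24 cm³.
Deposited volume: 98.9 + 37.24 → 136.14 cm³.
Mass = 136.14 × 1.12 = 152.4768 g.
Cost = 152.4768 g / 1000 × $54.4/kg = $8.29.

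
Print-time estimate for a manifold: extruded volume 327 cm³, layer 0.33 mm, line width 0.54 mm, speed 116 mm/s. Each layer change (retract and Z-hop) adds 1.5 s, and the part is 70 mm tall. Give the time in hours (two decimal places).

Bead cross-section = 0.33 × 0.54 = 0.1782 mm².
Toolpath length = 327 cm³ / 0.1782 mm² = 327000 / 0.1782 = 1835016.8 mm.
Extrusion time = 1835016.8 / 116 = 15819.1 s.
Layer count = ceil(70 / 0.33) = 213.
Non-print overhead = 213 × 1.5, so 319.5 s.
Altogether 15819.1 + 319.5 = 16138.6 s, i.e. 4.48 hours.

4.48 hours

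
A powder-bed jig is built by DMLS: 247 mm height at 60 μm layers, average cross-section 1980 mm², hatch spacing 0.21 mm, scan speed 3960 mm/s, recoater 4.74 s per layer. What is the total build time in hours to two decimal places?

Number of layers: 247 / 0.06 → 4117 (rounded up).
Scan path per layer = 1980 / 0.21 = 9428.6 mm.
Scan time per layer = 9428.6 / 3960 = 2.381 s.
Per-layer time = 2.381 + 4.74 = 7.121 s.
Build time = 4117 × 7.121 = 29317.157 s = 8.14 hours.

8.14 hours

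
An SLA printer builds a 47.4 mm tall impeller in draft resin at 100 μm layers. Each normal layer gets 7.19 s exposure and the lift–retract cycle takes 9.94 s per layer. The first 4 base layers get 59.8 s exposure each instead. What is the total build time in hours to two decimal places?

2.31 hours

Number of layers: 47.4 / 0.1 → 474 (rounded up).
Bottom layers = 4 × (59.8 + 9.94) = 278.96 s.
Remaining layers = 470 × (7.19 + 9.94) = 8051.1 s.
Total = 278.96 + 8051.1 = 8330.06 s = 2.31 hours.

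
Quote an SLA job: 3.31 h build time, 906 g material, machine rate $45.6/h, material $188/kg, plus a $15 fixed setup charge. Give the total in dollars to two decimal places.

Machine-time cost = 45.6 × 3.31 = $150.936.
Feedstock cost = 188 × 906/1000 = $170.328.
Adding setup: 150.936 + 170.328 + 15 → 336.264 ≈ $336.26.

$336.26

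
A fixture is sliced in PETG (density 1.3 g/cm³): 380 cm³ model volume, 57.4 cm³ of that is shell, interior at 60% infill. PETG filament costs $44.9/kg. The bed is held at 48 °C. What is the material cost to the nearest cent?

Volume inside the shell: 380 − 57.4 → 322.6 cm³.
Infill volume: 0.60 × 322.6 → 193.56 cm³.
Deposited volume = 57.4 + 193.56, so 250.96 cm³.
Mass = 250.96 × 1.3 = 326.248 g.
Cost = 326.248 g / 1000 × $44.9/kg = $14.65.

$14.65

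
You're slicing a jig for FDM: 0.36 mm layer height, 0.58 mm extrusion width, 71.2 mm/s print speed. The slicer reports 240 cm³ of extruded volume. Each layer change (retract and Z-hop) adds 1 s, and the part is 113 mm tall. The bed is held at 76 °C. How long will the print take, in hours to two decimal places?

Extrusion cross-section = 0.36 × 0.58 = 0.2088 mm².
Total extruded path = 240000/0.2088 = 1149425.3 mm.
Time extruding = 1149425.3 / 71.2, so 16143.6 s.
Number of layers: 113 / 0.36 → 314 (rounded up).
Layer-change overhead = 314 × 1 = 314 s.
Total = 16143.6 + 314 = 16457.6 s = 4.57 hours.

4.57 hours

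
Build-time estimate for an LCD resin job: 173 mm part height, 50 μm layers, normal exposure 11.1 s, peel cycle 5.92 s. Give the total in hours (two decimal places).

Layers = ⌈173/0.05⌉ = 3460.
Per-layer time: 11.1 + 5.92 → 17.02 s.
Total = 3460 × 17.02 = 58889.2 s = 16.36 hours.

16.36 hours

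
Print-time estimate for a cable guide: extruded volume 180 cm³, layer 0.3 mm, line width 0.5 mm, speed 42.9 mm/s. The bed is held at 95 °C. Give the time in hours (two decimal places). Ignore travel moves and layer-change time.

7.77 hours

Extrusion cross-section = 0.3 × 0.5 = 0.15 mm².
Toolpath length = 180 cm³ / 0.15 mm² = 180000 / 0.15 = 1200000 mm.
Time extruding = 1200000 / 42.9 = 27972 s.
Converting: 27972 s = 7.77 hours.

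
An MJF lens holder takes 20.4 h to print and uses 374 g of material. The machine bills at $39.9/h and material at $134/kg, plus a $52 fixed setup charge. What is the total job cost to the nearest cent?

Machine-time cost = 39.9 × 20.4 = $813.96.
Material cost: 134 × 374/1000 → $50.116.
Adding setup: 813.96 + 50.116 + 52 → 916.076 ≈ $916.08.

$916.08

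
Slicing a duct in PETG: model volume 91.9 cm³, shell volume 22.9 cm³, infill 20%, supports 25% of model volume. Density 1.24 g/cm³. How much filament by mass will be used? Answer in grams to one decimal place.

Infill region = 91.9 − 22.9 = 69 cm³.
Infill volume = 0.20 × 69, so 13.8 cm³.
Support = 0.25 × 91.9 = 22.975 cm³.
Deposited volume: 22.9 + 13.8 + 22.975 → 59.675 cm³.
Mass: 59.675 × 1.24 → 73.997 g.

74.0 g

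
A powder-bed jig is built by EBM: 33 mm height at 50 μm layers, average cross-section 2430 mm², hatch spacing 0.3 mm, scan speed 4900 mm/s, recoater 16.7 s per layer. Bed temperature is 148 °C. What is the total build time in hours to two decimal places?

Layers = ⌈33/0.05⌉ = 660.
Per-layer scan distance = 2430 / 0.3, so 8100 mm.
Scan time per layer = 8100 / 4900, so 1.6531 s.
Layer cycle = 1.6531 + 16.7 = 18.3531 s.
Build time = 660 × 18.3531 = 12113.046 s = 3.36 hours.

3.36 hours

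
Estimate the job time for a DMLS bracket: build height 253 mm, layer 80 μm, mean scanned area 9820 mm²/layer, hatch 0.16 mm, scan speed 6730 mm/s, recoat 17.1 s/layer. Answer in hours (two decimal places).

23.04 hours

Number of layers: 253 / 0.08 → 3163 (rounded up).
Hatch length per layer = 9820 / 0.16 = 61375 mm.
Laser time per layer = 61375 / 6730, so 9.1196 s.
Layer cycle = 9.1196 + 17.1, so 26.2196 s.
3163 layers × 26.2196 s/layer = 82932.5948 s, i.e. 23.04 hours.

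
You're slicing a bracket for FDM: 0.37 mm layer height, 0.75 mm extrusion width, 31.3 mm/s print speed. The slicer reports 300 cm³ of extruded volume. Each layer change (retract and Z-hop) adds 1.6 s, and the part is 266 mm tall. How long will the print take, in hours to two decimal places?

Bead cross-section = 0.37 × 0.75, so 0.2775 mm².
Toolpath length = 300 cm³ / 0.2775 mm² = 300000 / 0.2775 = 1081081.1 mm.
Print-move time: 1081081.1 / 31.3 → 34539.3 s.
Layer count = ceil(266 / 0.37) = 719.
Layer-change overhead: 719 × 1.6 → 1150.4 s.
Total = 34539.3 + 1150.4 = 35689.7 s = 9.91 hours.

9.91 hours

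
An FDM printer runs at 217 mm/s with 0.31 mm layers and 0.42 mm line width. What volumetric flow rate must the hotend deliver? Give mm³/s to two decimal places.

28.25

Bead cross-section: 0.31 × 0.42 → 0.1302 mm².
Q = v·A = 217 × 0.1302 = 28.25 mm³/s.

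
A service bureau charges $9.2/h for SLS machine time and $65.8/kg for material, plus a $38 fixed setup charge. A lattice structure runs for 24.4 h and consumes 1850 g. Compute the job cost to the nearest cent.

$384.21

Machine-time cost = 9.2 × 24.4 = $224.48.
Feedstock cost = 65.8 × 1850/1000, so $121.73.
Adding setup: 224.48 + 121.73 + 38 → $384.21.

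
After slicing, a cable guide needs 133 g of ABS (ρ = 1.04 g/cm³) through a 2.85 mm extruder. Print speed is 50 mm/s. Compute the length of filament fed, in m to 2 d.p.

20.05 m

Volume = 133 g / 1.04 g·cm⁻³ = 127.8846 cm³ = 127884.6 mm³.
Filament cross-section = π × (2.85/2)² = 6.3794 mm².
Length = 127884.6 / 6.3794 = 20046.49 mm = 20.05 m.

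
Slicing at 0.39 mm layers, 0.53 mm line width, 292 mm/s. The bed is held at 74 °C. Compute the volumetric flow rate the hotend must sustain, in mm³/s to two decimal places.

60.36

A = 0.39 × 0.53, so 0.2067 mm².
Q = v·A = 292 × 0.2067 = 60.36 mm³/s.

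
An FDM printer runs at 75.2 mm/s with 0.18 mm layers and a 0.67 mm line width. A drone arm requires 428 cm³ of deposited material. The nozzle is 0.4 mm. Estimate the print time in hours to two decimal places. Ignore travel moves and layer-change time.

Bead cross-section = 0.18 × 0.67 = 0.1206 mm².
Total extruded path = 428000/0.1206 = 3548922.1 mm.
Extrusion time: 3548922.1 / 75.2 → 47193.1 s.
47193.1 s = 13.11 hours.

13.11 hours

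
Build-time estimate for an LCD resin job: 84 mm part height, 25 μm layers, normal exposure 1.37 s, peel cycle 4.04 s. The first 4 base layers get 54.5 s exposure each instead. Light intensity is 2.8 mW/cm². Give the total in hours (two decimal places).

5.11 hours

Layer count = ceil(84 / 0.025) = 3360.
Base layers: 4 × (54.5 + 4.04) → 234.16 s.
Remaining layers = 3356 × (1.37 + 4.04), so 18155.96 s.
Total = 234.16 + 18155.96 = 18390.12 s = 5.11 hours.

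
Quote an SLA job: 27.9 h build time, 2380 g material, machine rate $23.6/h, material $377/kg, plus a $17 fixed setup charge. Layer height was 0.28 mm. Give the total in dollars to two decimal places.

$1572.70

Machine-time cost = 23.6 × 27.9 = $658.44.
Material charge = 377 × 2380/1000, so $897.26.
Adding setup: 658.44 + 897.26 + 17 → $1572.70.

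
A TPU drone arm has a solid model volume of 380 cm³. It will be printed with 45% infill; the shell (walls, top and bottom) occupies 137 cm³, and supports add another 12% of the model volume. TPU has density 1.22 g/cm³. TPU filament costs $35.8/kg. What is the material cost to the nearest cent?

Infill region = 380 − 137, so 243 cm³.
Infill volume: 0.45 × 243 → 109.35 cm³.
Support = 0.12 × 380, so 45.6 cm³.
Deposited volume = 137 + 109.35 + 45.6, so 291.95 cm³.
Mass: 291.95 × 1.22 → 356.179 g.
At $35.8/kg: 356.179/1000 × 35.8 = $12.75.

$12.75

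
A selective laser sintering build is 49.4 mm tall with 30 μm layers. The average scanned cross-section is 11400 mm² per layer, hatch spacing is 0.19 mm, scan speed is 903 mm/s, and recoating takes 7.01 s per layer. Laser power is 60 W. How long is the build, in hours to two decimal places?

33.61 hours

Layers = ⌈49.4/0.03⌉ = 1647.
Per-layer scan distance = 11400 / 0.19, so 60000 mm.
Per-layer scan time = 60000 / 903, so 66.4452 s.
Layer cycle = 66.4452 + 7.01 = 73.4552 s.
1647 layers × 73.4552 s/layer = 120980.7144 s, i.e. 33.61 hours.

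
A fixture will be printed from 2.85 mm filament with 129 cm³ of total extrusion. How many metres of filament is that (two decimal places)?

Filament cross-section = π × (2.85/2)² = 6.3794 mm².
Length = 129 cm³ / 6.3794 mm² = 129000 / 6.3794 = 20221.34 mm = 20.22 m.

20.22 m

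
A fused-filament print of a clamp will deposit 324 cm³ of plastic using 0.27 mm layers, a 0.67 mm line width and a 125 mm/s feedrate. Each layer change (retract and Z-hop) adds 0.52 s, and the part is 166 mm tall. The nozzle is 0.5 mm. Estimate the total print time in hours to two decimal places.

Line area = 0.27 × 0.67, so 0.1809 mm².
Path length: 324000 mm³ / 0.1809 mm² → 1791044.8 mm.
Extrusion time = 1791044.8 / 125, so 14328.4 s.
Layers = ⌈166/0.27⌉ = 615.
Layer-change overhead: 615 × 0.52 → 319.8 s.
Total = 14328.4 + 319.8 = 14648.2 s = 4.07 hours.

4.07 hours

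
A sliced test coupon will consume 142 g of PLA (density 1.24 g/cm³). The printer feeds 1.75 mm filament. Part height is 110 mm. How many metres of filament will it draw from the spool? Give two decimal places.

Volume = 142 g / 1.24 g·cm⁻³ = 114.5161 cm³ = 114516.1 mm³.
Filament cross-section = π × (1.75/2)² = 2.4053 mm².
L = V/A = 114516.1/2.4053 = 47609.9 mm → 47.61 m.

47.61 m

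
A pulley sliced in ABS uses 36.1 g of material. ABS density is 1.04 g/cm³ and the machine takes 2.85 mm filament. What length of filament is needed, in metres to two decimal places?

5.44 m

Extruded volume: 36.1/1.04 = 34.7115 cm³ (34711.5 mm³).
Filament cross-section = π × (2.85/2)² = 6.3794 mm².
L = V/A = 34711.5/6.3794 = 5441.19 mm → 5.44 m.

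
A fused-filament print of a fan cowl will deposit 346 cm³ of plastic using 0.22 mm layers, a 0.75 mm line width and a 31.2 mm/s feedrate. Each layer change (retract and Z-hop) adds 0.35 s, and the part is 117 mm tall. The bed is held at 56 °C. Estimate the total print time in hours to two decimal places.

18.72 hours

Line area = 0.22 × 0.75, so 0.165 mm².
Toolpath length = 346 cm³ / 0.165 mm² = 346000 / 0.165 = 2096969.7 mm.
Time extruding: 2096969.7 / 31.2 → 67210.6 s.
Layers = ⌈117/0.22⌉ = 532.
Layer-change overhead = 532 × 0.35 = 186.2 s.
Total = 67210.6 + 186.2 = 67396.8 s = 18.72 hours.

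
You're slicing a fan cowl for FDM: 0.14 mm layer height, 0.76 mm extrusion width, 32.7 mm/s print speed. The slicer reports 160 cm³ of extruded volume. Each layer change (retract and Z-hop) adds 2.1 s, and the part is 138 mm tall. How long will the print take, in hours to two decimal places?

13.35 hours

Extrusion cross-section: 0.14 × 0.76 → 0.1064 mm².
Toolpath length = 160 cm³ / 0.1064 mm² = 160000 / 0.1064 = 1503759.4 mm.
Extrusion time = 1503759.4 / 32.7, so 45986.5 s.
Layer count = ceil(138 / 0.14) = 986.
Z-hop total: 986 × 2.1 → 2070.6 s.
Total = 45986.5 + 2070.6 = 48057.1 s = 13.35 hours.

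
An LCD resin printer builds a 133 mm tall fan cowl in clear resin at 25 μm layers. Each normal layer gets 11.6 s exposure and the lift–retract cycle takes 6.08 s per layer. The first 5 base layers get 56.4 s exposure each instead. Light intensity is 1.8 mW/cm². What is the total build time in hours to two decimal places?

Layer count = ceil(133 / 0.025) = 5320.
Burn-in layers = 5 × (56.4 + 6.08), so 312.4 s.
Regular layers = 5315 × (11.6 + 6.08), so 93969.2 s.
Sum: 312.4 + 93969.2 = 94281.6 s → 26.19 hours.

26.19 hours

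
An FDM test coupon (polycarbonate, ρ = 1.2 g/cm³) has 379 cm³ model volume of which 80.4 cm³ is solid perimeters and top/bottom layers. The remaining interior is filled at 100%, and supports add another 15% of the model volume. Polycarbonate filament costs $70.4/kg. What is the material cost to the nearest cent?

Infill region: 379 − 80.4 → 298.6 cm³.
Deposited infill = 1.00 × 298.6 = 298.6 cm³.
Support = 0.15 × 379 = 56.85 cm³.
Deposited volume: 80.4 + 298.6 + 56.85 → 435.85 cm³.
Mass = 435.85 × 1.2 = 523.02 g.
At $70.4/kg: 523.02/1000 × 70.4 = $36.82.

$36.82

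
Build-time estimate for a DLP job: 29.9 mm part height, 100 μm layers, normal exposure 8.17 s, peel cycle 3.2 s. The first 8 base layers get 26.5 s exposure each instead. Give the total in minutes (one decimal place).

Layers = ⌈29.9/0.1⌉ = 299.
Burn-in layers: 8 × (26.5 + 3.2) → 237.6 s.
Normal layers: 291 × (8.17 + 3.2) → 3308.67 s.
Sum: 237.6 + 3308.67 = 3546.27 s → 59.1 minutes.

59.1 minutes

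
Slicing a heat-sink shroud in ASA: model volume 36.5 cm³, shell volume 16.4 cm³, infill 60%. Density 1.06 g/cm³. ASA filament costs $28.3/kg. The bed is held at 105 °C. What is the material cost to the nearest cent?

$0.85

Volume inside the shell = 36.5 − 16.4 = 20.1 cm³.
Infill deposited = 0.60 × 20.1 = 12.06 cm³.
Deposited volume = 16.4 + 12.06, so 28.46 cm³.
Mass = 28.46 × 1.06, so 30.1676 g.
Cost = 30.1676 g / 1000 × $28.3/kg = $0.85.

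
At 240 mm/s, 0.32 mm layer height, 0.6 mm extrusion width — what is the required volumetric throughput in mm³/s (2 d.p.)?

46.08

Bead cross-section = 0.32 × 0.6, so 0.192 mm².
Volumetric flow = 240 × 0.192 = 46.08 mm³/s.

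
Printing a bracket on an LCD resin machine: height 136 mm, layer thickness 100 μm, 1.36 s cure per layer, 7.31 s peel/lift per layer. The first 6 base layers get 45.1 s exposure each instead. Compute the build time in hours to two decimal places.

3.35 hours

Layers = ⌈136/0.1⌉ = 1360.
Base layers = 6 × (45.1 + 7.31), so 314.46 s.
Remaining layers = 1354 × (1.36 + 7.31), so 11739.18 s.
Sum: 314.46 + 11739.18 = 12053.64 s → 3.35 hours.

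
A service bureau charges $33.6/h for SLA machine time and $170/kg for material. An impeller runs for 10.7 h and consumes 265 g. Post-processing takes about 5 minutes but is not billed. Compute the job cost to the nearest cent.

Machine-time cost: 33.6 × 10.7 → $359.52.
Feedstock cost = 170 × 265/1000 = $45.05.
Total = 359.52 + 45.05 = $404.57.

$404.57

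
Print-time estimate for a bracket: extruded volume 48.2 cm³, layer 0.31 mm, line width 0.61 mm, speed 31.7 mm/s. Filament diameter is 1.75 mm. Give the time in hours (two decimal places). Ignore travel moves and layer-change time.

Extrusion cross-section = 0.31 × 0.61 = 0.1891 mm².
Total extruded path = 48200/0.1891 = 254891.6 mm.
Extrusion time = 254891.6 / 31.7 = 8040.7 s.
Converting: 8040.7 s = 2.23 hours.

2.23 hours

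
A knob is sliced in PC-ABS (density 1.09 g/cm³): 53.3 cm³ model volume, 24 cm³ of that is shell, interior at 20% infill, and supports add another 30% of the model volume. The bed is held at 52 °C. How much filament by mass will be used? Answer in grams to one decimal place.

Volume inside the shell = 53.3 − 24 = 29.3 cm³.
Infill deposited = 0.20 × 29.3 = 5.86 cm³.
Support = 0.30 × 53.3 = 15.99 cm³.
Total extruded: 24 + 5.86 + 15.99 → 45.85 cm³.
Mass = 45.85 × 1.09 = 49.9765 g.

50.0 g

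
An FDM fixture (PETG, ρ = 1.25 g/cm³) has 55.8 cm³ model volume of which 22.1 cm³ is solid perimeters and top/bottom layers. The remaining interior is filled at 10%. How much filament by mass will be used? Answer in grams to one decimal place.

Infill region: 55.8 − 22.1 → 33.7 cm³.
Infill volume = 0.10 × 33.7, so 3.37 cm³.
Total printed volume = 22.1 + 3.37 = 25.47 cm³.
Mass = 25.47 × 1.25 = 31.8375 g.

31.8 g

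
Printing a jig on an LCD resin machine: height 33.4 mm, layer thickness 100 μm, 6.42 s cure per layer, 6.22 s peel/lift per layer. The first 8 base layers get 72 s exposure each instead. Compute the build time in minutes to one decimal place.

79.1 minutes

Number of layers: 33.4 / 0.1 → 334 (rounded up).
Base layers = 8 × (72 + 6.22) = 625.76 s.
Remaining layers = 326 × (6.42 + 6.22) = 4120.64 s.
Total = 625.76 + 4120.64 = 4746.4 s = 79.1 minutes.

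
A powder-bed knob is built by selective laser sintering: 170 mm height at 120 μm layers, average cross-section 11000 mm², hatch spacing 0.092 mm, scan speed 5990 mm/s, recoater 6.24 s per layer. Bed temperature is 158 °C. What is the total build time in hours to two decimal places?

10.31 hours

Layers = ⌈170/0.12⌉ = 1417.
Per-layer scan distance: 11000 / 0.092 → 119565.2 mm.
Laser time per layer = 119565.2 / 5990 = 19.9608 s.
Time per layer: 19.9608 + 6.24 → 26.2008 s.
1417 layers × 26.2008 s/layer = 37126.5336 s, i.e. 10.31 hours.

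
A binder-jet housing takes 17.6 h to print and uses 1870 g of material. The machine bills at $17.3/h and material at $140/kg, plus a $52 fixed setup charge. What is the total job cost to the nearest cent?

Machine-time cost = 17.3 × 17.6 = $304.48.
Material cost = 140 × 1870/1000, so $261.80.
Total = 304.48 + 261.80 + 52 = $618.28.

$618.28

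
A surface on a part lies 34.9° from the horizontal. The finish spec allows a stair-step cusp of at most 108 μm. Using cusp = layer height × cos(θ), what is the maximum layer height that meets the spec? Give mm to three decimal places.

t = h_c / cos θ = 0.108 / 0.8202 = 0.132 mm.

0.132 mm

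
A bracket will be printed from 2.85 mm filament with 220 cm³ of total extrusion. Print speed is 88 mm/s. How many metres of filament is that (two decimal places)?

Filament cross-section = π × (2.85/2)² = 6.3794 mm².
L = 220000 mm³ / 6.3794 mm² = 34486 mm, i.e. 34.49 m.

34.49 m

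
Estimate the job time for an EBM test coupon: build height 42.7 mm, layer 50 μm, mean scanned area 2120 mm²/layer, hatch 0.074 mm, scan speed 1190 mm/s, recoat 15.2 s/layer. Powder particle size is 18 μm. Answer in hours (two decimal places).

9.32 hours

Number of layers: 42.7 / 0.05 → 854 (rounded up).
Per-layer scan distance = 2120 / 0.074 = 28648.6 mm.
Scan time per layer = 28648.6 / 1190 = 24.0745 s.
Layer cycle = 24.0745 + 15.2, so 39.2745 s.
Build time = 854 × 39.2745 = 33540.423 s = 9.32 hours.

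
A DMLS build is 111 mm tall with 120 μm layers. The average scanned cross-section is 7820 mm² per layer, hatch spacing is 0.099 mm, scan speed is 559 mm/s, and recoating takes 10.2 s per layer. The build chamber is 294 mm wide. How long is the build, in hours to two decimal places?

38.93 hours

Number of layers: 111 / 0.12 → 925 (rounded up).
Scan path per layer = 7820 / 0.099, so 78989.9 mm.
Per-layer scan time: 78989.9 / 559 → 141.3057 s.
Layer cycle = 141.3057 + 10.2, so 151.5057 s.
Total: 925 × 151.5057 s = 140142.7725 s → 38.93 hours.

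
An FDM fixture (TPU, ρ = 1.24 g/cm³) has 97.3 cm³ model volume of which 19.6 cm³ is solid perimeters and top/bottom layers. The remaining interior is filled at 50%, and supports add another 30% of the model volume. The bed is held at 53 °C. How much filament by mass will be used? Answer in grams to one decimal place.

Interior volume: 97.3 − 19.6 → 77.7 cm³.
Infill deposited = 0.50 × 77.7 = 38.85 cm³.
Support = 0.30 × 97.3, so 29.19 cm³.
Total printed volume = 19.6 + 38.85 + 29.19, so 87.64 cm³.
Mass = 87.64 × 1.24 = 108.6736 g.

108.7 g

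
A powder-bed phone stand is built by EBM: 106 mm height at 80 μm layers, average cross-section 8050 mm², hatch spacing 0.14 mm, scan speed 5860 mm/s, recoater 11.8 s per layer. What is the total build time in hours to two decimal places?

7.95 hours

Layers = ⌈106/0.08⌉ = 1325.
Scan path per layer = 8050 / 0.14 = 57500 mm.
Beam time per layer: 57500 / 5860 → 9.8123 s.
Per-layer time = 9.8123 + 11.8, so 21.6123 s.
1325 layers × 21.6123 s/layer = 28636.2975 s, i.e. 7.95 hours.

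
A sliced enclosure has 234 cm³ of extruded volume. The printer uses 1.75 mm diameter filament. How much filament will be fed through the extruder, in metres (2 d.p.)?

97.29 m

Cross-section of 1.75 mm filament: π·(1.75/2)² = 2.4053 mm².
L = 234000 mm³ / 2.4053 mm² = 97285.16 mm, i.e. 97.29 m.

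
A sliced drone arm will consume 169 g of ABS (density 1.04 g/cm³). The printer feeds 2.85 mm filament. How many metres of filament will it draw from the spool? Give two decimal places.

25.47 m

Volume = 169 g / 1.04 g·cm⁻³ = 162.5 cm³ = 162500 mm³.
Filament cross-section = π × (2.85/2)² = 6.3794 mm².
Length = 162500 / 6.3794 = 25472.61 mm = 25.47 m.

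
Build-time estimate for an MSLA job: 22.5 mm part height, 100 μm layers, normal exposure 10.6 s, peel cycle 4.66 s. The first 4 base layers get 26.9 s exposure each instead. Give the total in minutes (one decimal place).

Layer count = ceil(22.5 / 0.1) = 225.
Burn-in layers = 4 × (26.9 + 4.66), so 126.24 s.
Remaining layers = 221 × (10.6 + 4.66), so 3372.46 s.
Total = 126.24 + 3372.46 = 3498.7 s = 58.3 minutes.

58.3 minutes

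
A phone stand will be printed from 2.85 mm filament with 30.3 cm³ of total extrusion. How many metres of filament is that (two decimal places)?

Cross-section of 2.85 mm filament: π·(2.85/2)² = 6.3794 mm².
L = 30300 mm³ / 6.3794 mm² = 4749.66 mm, i.e. 4.75 m.

4.75 m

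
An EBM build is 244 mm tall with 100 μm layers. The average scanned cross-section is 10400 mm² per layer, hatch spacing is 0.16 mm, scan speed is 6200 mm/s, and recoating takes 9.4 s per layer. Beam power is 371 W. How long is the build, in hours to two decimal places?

13.48 hours

Layer count = ceil(244 / 0.1) = 2440.
Hatch length per layer: 10400 / 0.16 → 65000 mm.
Scan time per layer = 65000 / 6200 = 10.4839 s.
Time per layer: 10.4839 + 9.4 → 19.8839 s.
Total: 2440 × 19.8839 s = 48516.716 s → 13.48 hours.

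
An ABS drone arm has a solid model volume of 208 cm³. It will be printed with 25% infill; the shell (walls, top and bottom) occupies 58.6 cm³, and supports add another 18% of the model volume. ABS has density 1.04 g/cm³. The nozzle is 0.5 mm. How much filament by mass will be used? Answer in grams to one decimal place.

Interior volume = 208 − 58.6 = 149.4 cm³.
Deposited infill: 0.25 × 149.4 → 37.35 cm³.
Support: 0.18 × 208 → 37.44 cm³.
Total printed volume: 58.6 + 37.35 + 37.44 → 133.39 cm³.
Mass: 133.39 × 1.04 → 138.7256 g.

138.7 g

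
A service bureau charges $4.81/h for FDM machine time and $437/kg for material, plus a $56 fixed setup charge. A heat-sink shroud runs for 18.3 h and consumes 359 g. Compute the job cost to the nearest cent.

Machine-time cost: 4.81 × 18.3 → $88.023.
Material charge = 437 × 359/1000 = $156.883.
Adding setup: 88.023 + 156.883 + 56 → 300.906 ≈ $300.91.

$300.91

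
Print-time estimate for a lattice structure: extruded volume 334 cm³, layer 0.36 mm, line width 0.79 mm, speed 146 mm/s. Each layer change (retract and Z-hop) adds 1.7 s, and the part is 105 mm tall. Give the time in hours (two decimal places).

Extrusion cross-section: 0.36 × 0.79 → 0.2844 mm².
Path length: 334000 mm³ / 0.2844 mm² → 1174402.3 mm.
Print-move time = 1174402.3 / 146, so 8043.9 s.
Layer count = ceil(105 / 0.36) = 292.
Z-hop total = 292 × 1.7, so 496.4 s.
Total = 8043.9 + 496.4 = 8540.3 s = 2.37 hours.

2.37 hours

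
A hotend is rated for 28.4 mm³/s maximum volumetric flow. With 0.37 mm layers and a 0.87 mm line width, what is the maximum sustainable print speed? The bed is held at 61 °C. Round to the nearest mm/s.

88 mm/s

A = 0.37 × 0.87, so 0.3219 mm².
Max speed = 28.4 / 0.3219 = 88.23 ≈ 88 mm/s.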